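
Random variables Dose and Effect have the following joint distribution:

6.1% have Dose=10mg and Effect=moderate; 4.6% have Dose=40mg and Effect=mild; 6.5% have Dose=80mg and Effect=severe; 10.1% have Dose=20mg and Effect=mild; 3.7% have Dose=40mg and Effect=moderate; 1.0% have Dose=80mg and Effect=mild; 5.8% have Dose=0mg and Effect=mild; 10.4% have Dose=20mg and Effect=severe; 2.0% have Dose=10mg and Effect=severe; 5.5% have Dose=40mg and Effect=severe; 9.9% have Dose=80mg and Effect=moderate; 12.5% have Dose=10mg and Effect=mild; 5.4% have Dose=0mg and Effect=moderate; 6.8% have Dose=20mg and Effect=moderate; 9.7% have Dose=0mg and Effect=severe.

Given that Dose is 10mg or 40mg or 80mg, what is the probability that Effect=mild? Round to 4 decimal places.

P(Dose=10mg) = 0.125 + 0.061 + 0.020 = 0.206.
P(Dose=40mg) = 0.046 + 0.037 + 0.055 = 0.138.
P(Dose=80mg) = 0.010 + 0.099 + 0.065 = 0.174.
P(Dose ∈ {10mg, 40mg, 80mg}) = 0.206 + 0.138 + 0.174 = 0.518; P(Effect=mild, Dose ∈ {10mg, 40mg, 80mg}) = 0.125 + 0.046 + 0.010 = 0.181.
P(Effect=mild | Dose ∈ {10mg, 40mg, 80mg}) = 0.181/0.518 = 0.3494.

0.3494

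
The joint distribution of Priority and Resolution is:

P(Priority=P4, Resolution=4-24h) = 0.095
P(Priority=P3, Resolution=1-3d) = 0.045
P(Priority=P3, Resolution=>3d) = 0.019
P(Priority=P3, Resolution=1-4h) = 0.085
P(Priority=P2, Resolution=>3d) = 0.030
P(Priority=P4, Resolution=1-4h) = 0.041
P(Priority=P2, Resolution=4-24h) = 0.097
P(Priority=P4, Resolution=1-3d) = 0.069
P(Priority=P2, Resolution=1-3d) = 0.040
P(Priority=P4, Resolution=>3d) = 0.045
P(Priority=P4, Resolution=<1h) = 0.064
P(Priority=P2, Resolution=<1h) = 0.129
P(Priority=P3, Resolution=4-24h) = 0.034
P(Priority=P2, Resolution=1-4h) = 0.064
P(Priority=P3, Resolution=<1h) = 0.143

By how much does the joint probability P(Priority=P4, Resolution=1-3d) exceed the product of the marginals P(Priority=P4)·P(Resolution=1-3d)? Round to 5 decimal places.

0.02064

P(Priority=P4) = 0.064 + 0.041 + 0.095 + 0.069 + 0.045 = 0.314.
P(Resolution=1-3d) = 0.040 + 0.045 + 0.069 = 0.154.
P(Priority=P4, Resolution=1-3d) − P(Priority=P4)P(Resolution=1-3d) = 0.069 − 0.314×0.154 = 0.02064.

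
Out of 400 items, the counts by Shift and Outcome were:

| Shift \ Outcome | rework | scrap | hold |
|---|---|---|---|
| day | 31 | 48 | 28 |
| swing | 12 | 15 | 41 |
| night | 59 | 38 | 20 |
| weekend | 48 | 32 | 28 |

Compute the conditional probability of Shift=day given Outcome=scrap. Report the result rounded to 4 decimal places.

Total with Outcome=scrap: 48 + 15 + 38 + 32 = 133.
P(Shift=day | Outcome=scrap) = 48/133 = 0.3609.

0.3609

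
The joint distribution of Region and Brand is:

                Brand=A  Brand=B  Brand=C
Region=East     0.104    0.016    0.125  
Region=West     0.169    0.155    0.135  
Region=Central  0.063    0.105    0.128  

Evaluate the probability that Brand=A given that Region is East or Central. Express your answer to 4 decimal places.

0.3087

P(Region=East) = 0.104 + 0.016 + 0.125 = 0.245.
P(Region=Central) = 0.063 + 0.105 + 0.128 = 0.296.
P(Region ∈ {East, Central}) = 0.245 + 0.296 = 0.541; P(Brand=A, Region ∈ {East, Central}) = 0.104 + 0.063 = 0.167.
P(Brand=A | Region ∈ {East, Central}) = 0.167/0.541 = 0.3087.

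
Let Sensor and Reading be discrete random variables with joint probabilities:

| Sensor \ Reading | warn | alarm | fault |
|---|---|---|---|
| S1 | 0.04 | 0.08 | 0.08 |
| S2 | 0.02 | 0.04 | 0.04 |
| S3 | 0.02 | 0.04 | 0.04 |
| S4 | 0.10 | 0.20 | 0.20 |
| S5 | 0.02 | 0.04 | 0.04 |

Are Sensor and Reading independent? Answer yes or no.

Every cell satisfies P(Sensor,Reading) = P(Sensor)·P(Reading). For instance P(Sensor=S3) = 0.10, P(Reading=warn) = 0.20, and 0.10×0.20 = 0.02 matches the joint entry. So Sensor and Reading are independent.

yes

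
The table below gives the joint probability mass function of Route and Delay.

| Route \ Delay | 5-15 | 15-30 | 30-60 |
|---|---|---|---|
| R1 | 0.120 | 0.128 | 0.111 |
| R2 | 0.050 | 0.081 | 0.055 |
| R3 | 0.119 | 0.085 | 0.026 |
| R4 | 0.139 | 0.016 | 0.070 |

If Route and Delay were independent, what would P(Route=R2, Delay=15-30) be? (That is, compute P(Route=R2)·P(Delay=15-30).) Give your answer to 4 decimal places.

0.0577

P(Route=R2) = 0.050 + 0.081 + 0.055 = 0.186.
P(Delay=15-30) = 0.128 + 0.081 + 0.085 + 0.016 = 0.310.
Product: 0.186 × 0.310 = 0.0577.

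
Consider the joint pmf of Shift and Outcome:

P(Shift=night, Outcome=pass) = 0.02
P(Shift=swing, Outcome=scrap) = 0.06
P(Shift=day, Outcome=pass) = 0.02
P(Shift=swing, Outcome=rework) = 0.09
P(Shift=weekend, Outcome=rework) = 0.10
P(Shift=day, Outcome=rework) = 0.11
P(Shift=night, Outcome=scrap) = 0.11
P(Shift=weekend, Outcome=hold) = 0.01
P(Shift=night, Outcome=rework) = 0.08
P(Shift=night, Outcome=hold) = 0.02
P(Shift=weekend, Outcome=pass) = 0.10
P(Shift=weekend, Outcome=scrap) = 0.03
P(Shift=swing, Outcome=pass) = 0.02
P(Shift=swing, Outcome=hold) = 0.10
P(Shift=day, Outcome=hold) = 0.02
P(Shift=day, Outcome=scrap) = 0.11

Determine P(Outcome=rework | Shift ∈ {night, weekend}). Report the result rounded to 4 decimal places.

P(Shift=night) = 0.02 + 0.08 + 0.11 + 0.02 = 0.23.
P(Shift=weekend) = 0.10 + 0.10 + 0.03 + 0.01 = 0.24.
P(Shift ∈ {night, weekend}) = 0.23 + 0.24 = 0.47; P(Outcome=rework, Shift ∈ {night, weekend}) = 0.08 + 0.10 = 0.18.
P(Outcome=rework | Shift ∈ {night, weekend}) = 0.18/0.47 = 0.3830.

0.3830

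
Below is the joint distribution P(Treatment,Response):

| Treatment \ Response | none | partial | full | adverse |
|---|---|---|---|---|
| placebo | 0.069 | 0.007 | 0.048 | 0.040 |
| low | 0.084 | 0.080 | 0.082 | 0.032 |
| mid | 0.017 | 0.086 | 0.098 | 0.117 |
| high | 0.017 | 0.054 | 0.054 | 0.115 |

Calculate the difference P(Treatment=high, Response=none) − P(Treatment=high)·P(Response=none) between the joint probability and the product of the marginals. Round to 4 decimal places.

P(Treatment=high) = 0.017 + 0.054 + 0.054 + 0.115 = 0.240.
P(Response=none) = 0.069 + 0.084 + 0.017 + 0.017 = 0.187.
P(Treatment=high, Response=none) − P(Treatment=high)P(Response=none) = 0.017 − 0.240×0.187 = -0.0279.

-0.0279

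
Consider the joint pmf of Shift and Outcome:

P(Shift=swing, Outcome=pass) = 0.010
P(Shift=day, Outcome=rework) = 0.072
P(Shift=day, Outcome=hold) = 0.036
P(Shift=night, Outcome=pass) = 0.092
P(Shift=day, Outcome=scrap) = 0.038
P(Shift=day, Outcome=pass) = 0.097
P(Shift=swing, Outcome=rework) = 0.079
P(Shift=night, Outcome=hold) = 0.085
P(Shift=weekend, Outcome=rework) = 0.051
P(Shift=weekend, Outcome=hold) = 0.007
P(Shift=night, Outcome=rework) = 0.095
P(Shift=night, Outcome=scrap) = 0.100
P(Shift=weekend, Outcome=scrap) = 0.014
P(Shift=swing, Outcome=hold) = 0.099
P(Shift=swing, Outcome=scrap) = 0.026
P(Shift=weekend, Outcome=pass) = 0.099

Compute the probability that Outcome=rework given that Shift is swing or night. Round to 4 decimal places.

0.2969

P(Shift=swing) = 0.010 + 0.079 + 0.026 + 0.099 = 0.214.
P(Shift=night) = 0.092 + 0.095 + 0.100 + 0.085 = 0.372.
P(Shift ∈ {swing, night}) = 0.214 + 0.372 = 0.586; P(Outcome=rework, Shift ∈ {swing, night}) = 0.079 + 0.095 = 0.174.
P(Outcome=rework | Shift ∈ {swing, night}) = 0.174/0.586 = 0.2969.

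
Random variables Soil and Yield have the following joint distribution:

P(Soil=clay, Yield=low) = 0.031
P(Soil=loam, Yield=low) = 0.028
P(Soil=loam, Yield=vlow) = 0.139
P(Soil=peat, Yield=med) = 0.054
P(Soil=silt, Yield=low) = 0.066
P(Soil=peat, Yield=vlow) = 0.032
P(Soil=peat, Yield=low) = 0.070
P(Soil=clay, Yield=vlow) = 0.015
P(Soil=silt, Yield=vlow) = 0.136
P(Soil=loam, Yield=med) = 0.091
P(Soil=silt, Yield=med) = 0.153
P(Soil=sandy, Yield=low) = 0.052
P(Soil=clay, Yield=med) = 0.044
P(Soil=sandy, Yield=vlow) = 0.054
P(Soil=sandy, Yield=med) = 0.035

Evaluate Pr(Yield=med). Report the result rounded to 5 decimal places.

P(Yield=med) = 0.035 + 0.091 + 0.044 + 0.153 + 0.054 = 0.377.

0.37700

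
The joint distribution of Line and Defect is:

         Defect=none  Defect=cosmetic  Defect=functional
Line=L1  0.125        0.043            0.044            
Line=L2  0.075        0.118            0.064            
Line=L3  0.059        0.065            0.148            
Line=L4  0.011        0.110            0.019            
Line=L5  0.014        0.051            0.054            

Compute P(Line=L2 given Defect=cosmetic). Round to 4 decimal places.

P(Defect=cosmetic) = 0.043 + 0.118 + 0.065 + 0.110 + 0.051 = 0.387.
P(Line=L2 | Defect=cosmetic) = 0.118/0.387 = 0.3049.

0.3049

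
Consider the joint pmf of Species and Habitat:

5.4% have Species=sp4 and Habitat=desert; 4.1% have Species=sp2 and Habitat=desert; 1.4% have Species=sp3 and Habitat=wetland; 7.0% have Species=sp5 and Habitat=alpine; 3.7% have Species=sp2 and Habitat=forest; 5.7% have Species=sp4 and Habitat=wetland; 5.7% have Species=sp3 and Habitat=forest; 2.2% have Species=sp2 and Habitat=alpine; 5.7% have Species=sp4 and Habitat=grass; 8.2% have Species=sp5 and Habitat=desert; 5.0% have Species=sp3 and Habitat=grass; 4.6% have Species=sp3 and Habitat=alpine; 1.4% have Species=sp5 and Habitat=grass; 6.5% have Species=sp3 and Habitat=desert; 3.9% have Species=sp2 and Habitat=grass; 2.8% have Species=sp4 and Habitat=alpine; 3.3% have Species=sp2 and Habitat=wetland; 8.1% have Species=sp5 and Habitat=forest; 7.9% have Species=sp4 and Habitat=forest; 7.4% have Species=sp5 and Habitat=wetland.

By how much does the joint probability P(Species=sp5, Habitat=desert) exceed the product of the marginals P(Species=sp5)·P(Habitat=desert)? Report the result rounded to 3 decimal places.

P(Species=sp5) = 0.081 + 0.014 + 0.074 + 0.082 + 0.070 = 0.321.
P(Habitat=desert) = 0.041 + 0.065 + 0.054 + 0.082 = 0.242.
P(Species=sp5, Habitat=desert) − P(Species=sp5)P(Habitat=desert) = 0.082 − 0.321×0.242 = 0.004.

0.004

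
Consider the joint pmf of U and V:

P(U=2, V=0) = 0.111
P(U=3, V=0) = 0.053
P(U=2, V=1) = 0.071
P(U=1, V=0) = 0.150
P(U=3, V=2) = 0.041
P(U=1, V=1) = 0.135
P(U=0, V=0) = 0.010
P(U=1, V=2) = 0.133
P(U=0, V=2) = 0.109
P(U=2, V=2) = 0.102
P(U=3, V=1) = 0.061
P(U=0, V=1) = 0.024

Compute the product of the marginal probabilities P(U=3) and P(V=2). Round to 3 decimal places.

0.060

P(U=3) = 0.053 + 0.061 + 0.041 = 0.155.
P(V=2) = 0.109 + 0.133 + 0.102 + 0.041 = 0.385.
Product: 0.155 × 0.385 = 0.060.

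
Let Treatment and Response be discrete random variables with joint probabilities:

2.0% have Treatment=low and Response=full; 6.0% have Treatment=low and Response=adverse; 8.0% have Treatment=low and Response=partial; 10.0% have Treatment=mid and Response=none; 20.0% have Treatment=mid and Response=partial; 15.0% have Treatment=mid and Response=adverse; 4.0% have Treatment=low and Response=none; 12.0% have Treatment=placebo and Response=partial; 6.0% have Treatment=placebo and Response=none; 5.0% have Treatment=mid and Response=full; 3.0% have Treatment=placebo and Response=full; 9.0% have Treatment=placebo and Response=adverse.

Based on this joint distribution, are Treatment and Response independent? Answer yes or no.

Every cell satisfies P(Treatment,Response) = P(Treatment)·P(Response). For instance P(Treatment=low) = 0.200, P(Response=none) = 0.200, and 0.200×0.200 = 0.040 matches the joint entry. So Treatment and Response are independent.

yes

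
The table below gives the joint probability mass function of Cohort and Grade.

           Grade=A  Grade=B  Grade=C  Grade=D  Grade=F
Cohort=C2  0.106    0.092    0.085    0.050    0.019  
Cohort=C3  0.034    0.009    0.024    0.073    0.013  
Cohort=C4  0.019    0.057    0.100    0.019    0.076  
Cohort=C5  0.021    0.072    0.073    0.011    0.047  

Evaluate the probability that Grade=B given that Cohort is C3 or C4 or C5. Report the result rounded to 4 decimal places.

0.2130

P(Cohort=C3) = 0.034 + 0.009 + 0.024 + 0.073 + 0.013 = 0.153.
P(Cohort=C4) = 0.019 + 0.057 + 0.100 + 0.019 + 0.076 = 0.271.
P(Cohort=C5) = 0.021 + 0.072 + 0.073 + 0.011 + 0.047 = 0.224.
P(Cohort ∈ {C3, C4, C5}) = 0.153 + 0.271 + 0.224 = 0.648; P(Grade=B, Cohort ∈ {C3, C4, C5}) = 0.009 + 0.057 + 0.072 = 0.138.
P(Grade=B | Cohort ∈ {C3, C4, C5}) = 0.138/0.648 = 0.2130.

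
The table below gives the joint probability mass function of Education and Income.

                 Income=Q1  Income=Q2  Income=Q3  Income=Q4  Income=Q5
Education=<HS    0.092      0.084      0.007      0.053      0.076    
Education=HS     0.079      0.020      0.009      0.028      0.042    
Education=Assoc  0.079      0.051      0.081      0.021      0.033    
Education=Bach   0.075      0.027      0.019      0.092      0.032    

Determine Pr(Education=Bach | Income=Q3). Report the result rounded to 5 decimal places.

0.16379

P(Income=Q3) = 0.007 + 0.009 + 0.081 + 0.019 = 0.116.
P(Education=Bach | Income=Q3) = 0.019/0.116 = 0.16379.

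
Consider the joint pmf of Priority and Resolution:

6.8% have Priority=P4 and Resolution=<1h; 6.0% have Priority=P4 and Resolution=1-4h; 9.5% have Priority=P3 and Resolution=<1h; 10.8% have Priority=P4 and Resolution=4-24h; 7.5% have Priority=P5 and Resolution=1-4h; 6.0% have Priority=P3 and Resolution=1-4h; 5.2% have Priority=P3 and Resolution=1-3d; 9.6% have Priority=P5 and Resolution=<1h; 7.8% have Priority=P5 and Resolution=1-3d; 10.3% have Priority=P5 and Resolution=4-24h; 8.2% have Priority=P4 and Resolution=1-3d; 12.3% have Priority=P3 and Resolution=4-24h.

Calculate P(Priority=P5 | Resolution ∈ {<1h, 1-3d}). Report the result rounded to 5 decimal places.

P(Resolution=<1h) = 0.095 + 0.068 + 0.096 = 0.259.
P(Resolution=1-3d) = 0.052 + 0.082 + 0.078 = 0.212.
P(Resolution ∈ {<1h, 1-3d}) = 0.259 + 0.212 = 0.471; P(Priority=P5, Resolution ∈ {<1h, 1-3d}) = 0.096 + 0.078 = 0.174.
P(Priority=P5 | Resolution ∈ {<1h, 1-3d}) = 0.174/0.471 = 0.36943.

0.36943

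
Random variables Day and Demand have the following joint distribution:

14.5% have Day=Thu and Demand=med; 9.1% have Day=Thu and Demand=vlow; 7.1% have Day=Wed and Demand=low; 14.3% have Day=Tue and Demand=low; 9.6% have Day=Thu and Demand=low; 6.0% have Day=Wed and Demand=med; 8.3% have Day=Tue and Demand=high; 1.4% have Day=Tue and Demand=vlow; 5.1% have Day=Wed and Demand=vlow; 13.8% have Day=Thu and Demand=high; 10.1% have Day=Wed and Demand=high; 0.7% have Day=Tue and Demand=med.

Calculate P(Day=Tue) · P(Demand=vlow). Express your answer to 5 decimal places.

0.03853

P(Day=Tue) = 0.014 + 0.143 + 0.007 + 0.083 = 0.247.
P(Demand=vlow) = 0.014 + 0.051 + 0.091 = 0.156.
Product: 0.247 × 0.156 = 0.03853.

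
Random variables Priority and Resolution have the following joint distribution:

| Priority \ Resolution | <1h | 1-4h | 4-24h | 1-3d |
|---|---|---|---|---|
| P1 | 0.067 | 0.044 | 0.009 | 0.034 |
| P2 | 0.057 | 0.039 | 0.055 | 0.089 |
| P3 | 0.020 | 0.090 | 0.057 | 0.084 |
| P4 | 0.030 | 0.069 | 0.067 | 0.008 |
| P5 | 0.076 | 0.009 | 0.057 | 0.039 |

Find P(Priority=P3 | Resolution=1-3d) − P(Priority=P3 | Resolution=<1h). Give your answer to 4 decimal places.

0.2507

P(Resolution=1-3d) = 0.034 + 0.089 + 0.084 + 0.008 + 0.039 = 0.254; P(Priority=P3 | Resolution=1-3d) = 0.084/0.254 = 0.33071.
P(Resolution=<1h) = 0.067 + 0.057 + 0.020 + 0.030 + 0.076 = 0.250; P(Priority=P3 | Resolution=<1h) = 0.020/0.250 = 0.08000.
Difference = 0.2507.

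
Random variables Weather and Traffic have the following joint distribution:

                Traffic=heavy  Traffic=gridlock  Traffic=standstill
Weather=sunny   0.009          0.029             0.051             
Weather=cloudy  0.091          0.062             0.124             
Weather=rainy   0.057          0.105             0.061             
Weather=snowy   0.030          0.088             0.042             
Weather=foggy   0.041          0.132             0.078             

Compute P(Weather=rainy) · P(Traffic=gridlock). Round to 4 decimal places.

P(Weather=rainy) = 0.057 + 0.105 + 0.061 = 0.223.
P(Traffic=gridlock) = 0.029 + 0.062 + 0.105 + 0.088 + 0.132 = 0.416.
Product: 0.223 × 0.416 = 0.0928.

0.0928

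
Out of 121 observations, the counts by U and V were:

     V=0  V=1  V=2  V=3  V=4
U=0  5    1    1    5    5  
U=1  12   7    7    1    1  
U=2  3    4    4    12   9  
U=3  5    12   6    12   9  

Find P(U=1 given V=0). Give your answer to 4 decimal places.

0.4800

Total with V=0: 5 + 12 + 3 + 5 = 25.
P(U=1 | V=0) = 12/25 = 0.4800.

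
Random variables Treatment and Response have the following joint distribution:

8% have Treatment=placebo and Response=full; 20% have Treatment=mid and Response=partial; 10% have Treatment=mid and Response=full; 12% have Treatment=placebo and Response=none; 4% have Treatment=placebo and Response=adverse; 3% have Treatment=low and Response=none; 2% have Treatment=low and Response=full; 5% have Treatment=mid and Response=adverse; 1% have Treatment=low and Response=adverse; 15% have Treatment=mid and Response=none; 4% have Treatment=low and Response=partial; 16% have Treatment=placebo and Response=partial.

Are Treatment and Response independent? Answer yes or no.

yes

Every cell satisfies P(Treatment,Response) = P(Treatment)·P(Response). For instance P(Treatment=mid) = 0.50, P(Response=full) = 0.20, and 0.50×0.20 = 0.10 matches the joint entry. So Treatment and Response are independent.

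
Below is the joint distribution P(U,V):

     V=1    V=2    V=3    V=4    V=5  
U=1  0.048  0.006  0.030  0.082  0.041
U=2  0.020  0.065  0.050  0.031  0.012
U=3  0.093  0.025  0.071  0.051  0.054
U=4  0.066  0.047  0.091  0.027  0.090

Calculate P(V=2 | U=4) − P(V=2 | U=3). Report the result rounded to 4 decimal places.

P(U=4) = 0.066 + 0.047 + 0.091 + 0.027 + 0.090 = 0.321; P(V=2 | U=4) = 0.047/0.321 = 0.14642.
P(U=3) = 0.093 + 0.025 + 0.071 + 0.051 + 0.054 = 0.294; P(V=2 | U=3) = 0.025/0.294 = 0.08503.
Difference = 0.0614.

0.0614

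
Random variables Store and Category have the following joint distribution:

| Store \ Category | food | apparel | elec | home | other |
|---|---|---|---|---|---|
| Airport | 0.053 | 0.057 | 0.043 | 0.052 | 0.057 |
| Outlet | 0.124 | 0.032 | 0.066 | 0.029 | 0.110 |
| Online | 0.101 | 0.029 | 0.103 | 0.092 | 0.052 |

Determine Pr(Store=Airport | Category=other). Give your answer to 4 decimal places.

P(Category=other) = 0.057 + 0.110 + 0.052 = 0.219.
P(Store=Airport | Category=other) = 0.057/0.219 = 0.2603.

0.2603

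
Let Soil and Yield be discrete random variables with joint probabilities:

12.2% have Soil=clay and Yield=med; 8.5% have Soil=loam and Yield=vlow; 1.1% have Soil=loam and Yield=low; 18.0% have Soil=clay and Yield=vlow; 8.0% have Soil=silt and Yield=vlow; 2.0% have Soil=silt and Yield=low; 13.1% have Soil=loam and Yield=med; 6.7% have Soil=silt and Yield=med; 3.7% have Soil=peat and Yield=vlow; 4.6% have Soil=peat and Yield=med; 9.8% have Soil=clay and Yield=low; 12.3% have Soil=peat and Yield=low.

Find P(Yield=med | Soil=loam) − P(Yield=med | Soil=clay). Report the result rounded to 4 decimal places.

0.2721

P(Soil=loam) = 0.085 + 0.011 + 0.131 = 0.227; P(Yield=med | Soil=loam) = 0.131/0.227 = 0.57709.
P(Soil=clay) = 0.180 + 0.098 + 0.122 = 0.400; P(Yield=med | Soil=clay) = 0.122/0.400 = 0.30500.
Difference = 0.2721.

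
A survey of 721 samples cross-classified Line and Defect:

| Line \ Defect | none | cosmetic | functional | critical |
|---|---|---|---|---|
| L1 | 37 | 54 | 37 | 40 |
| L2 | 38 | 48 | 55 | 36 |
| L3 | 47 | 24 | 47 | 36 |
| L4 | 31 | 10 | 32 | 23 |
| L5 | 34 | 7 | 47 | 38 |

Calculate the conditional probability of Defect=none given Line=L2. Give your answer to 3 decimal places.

Total with Line=L2: 38 + 48 + 55 + 36 = 177.
P(Defect=none | Line=L2) = 38/177 = 0.215.

0.215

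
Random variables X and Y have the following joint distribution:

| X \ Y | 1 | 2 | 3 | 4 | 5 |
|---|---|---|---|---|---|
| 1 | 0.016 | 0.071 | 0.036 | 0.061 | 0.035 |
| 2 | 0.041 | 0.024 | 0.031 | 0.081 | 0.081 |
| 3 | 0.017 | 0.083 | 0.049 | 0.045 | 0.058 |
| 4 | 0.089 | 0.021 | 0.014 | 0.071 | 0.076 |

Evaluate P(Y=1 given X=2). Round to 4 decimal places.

0.1589

P(X=2) = 0.041 + 0.024 + 0.031 + 0.081 + 0.081 = 0.258.
P(Y=1 | X=2) = 0.041/0.258 = 0.1589.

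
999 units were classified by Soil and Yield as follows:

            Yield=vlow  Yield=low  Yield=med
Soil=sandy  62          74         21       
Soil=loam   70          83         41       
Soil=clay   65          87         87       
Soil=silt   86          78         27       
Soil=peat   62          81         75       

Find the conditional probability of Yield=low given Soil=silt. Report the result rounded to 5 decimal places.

0.40838

Total with Soil=silt: 86 + 78 + 27 = 191.
P(Yield=low | Soil=silt) = 78/191 = 0.40838.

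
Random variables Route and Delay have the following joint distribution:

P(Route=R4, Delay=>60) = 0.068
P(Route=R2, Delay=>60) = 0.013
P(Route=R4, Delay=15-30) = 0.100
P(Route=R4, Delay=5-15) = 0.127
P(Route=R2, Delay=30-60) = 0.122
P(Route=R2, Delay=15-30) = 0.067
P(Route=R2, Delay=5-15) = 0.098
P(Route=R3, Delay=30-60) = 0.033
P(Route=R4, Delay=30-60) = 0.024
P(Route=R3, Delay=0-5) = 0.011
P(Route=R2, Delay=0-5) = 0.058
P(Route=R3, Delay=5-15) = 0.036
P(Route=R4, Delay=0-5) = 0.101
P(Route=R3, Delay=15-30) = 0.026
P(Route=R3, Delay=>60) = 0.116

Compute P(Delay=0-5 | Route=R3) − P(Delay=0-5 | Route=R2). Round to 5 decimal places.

-0.11246

P(Route=R3) = 0.011 + 0.036 + 0.026 + 0.033 + 0.116 = 0.222; P(Delay=0-5 | Route=R3) = 0.011/0.222 = 0.049550.
P(Route=R2) = 0.058 + 0.098 + 0.067 + 0.122 + 0.013 = 0.358; P(Delay=0-5 | Route=R2) = 0.058/0.358 = 0.162011.
Difference = -0.11246.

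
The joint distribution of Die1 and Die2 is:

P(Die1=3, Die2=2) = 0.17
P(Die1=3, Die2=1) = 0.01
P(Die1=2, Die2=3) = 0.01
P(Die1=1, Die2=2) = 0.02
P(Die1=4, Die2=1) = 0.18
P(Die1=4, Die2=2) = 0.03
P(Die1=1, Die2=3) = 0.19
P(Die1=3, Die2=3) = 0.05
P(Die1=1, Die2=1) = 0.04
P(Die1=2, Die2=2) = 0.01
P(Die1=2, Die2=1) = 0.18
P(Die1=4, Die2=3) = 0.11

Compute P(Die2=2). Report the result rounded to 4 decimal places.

0.2300

P(Die2=2) = 0.02 + 0.01 + 0.17 + 0.03 = 0.23.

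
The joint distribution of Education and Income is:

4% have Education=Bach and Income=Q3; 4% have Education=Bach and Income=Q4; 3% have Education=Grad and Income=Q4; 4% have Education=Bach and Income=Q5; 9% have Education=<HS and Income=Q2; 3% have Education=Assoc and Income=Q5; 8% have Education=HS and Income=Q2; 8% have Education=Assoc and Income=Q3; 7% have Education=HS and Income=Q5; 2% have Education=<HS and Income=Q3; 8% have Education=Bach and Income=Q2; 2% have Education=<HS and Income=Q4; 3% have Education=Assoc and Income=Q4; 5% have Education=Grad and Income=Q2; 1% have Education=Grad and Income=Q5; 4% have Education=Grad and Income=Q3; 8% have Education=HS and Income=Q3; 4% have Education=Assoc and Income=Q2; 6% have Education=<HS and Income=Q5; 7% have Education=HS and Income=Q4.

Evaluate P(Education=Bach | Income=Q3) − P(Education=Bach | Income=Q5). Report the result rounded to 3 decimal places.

-0.037

P(Income=Q3) = 0.02 + 0.08 + 0.08 + 0.04 + 0.04 = 0.26; P(Education=Bach | Income=Q3) = 0.04/0.26 = 0.1538.
P(Income=Q5) = 0.06 + 0.07 + 0.03 + 0.04 + 0.01 = 0.21; P(Education=Bach | Income=Q5) = 0.04/0.21 = 0.1905.
Difference = -0.037.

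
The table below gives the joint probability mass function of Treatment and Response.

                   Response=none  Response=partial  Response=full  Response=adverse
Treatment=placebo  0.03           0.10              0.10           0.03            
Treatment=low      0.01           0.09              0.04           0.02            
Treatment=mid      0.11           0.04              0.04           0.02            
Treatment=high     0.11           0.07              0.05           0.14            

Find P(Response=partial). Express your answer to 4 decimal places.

0.3000

P(Response=partial) = 0.10 + 0.09 + 0.04 + 0.07 = 0.30.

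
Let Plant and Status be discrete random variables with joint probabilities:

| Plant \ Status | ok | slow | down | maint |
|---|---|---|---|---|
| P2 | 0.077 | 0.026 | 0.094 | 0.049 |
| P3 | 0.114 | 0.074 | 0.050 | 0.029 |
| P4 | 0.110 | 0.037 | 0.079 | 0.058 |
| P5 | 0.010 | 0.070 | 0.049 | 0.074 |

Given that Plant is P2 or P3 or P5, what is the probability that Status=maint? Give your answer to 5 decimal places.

P(Plant=P2) = 0.077 + 0.026 + 0.094 + 0.049 = 0.246.
P(Plant=P3) = 0.114 + 0.074 + 0.050 + 0.029 = 0.267.
P(Plant=P5) = 0.010 + 0.070 + 0.049 + 0.074 = 0.203.
P(Plant ∈ {P2, P3, P5}) = 0.246 + 0.267 + 0.203 = 0.716; P(Status=maint, Plant ∈ {P2, P3, P5}) = 0.049 + 0.029 + 0.074 = 0.152.
P(Status=maint | Plant ∈ {P2, P3, P5}) = 0.152/0.716 = 0.21229.

0.21229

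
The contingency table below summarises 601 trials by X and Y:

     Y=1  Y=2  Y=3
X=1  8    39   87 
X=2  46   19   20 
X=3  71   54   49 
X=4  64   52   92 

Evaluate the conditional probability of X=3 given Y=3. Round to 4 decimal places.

0.1976

Total with Y=3: 87 + 20 + 49 + 92 = 248.
P(X=3 | Y=3) = 49/248 = 0.1976.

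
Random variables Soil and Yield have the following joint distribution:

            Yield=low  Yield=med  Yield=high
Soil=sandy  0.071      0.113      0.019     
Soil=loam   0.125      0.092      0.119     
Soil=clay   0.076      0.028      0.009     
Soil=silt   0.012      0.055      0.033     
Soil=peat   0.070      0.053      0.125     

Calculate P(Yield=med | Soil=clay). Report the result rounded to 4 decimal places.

0.2478

P(Soil=clay) = 0.076 + 0.028 + 0.009 = 0.113.
P(Yield=med | Soil=clay) = 0.028/0.113 = 0.2478.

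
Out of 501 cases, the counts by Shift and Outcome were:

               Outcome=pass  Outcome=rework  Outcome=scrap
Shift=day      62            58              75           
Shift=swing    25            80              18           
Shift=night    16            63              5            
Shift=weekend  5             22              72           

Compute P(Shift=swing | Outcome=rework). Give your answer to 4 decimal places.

0.3587

Total with Outcome=rework: 58 + 80 + 63 + 22 = 223.
P(Shift=swing | Outcome=rework) = 80/223 = 0.3587.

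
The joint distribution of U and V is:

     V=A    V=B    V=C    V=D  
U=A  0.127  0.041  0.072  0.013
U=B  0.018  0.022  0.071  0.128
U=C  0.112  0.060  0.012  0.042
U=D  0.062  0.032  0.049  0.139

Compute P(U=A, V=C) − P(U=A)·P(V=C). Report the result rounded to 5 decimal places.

P(U=A) = 0.127 + 0.041 + 0.072 + 0.013 = 0.253.
P(V=C) = 0.072 + 0.071 + 0.012 + 0.049 = 0.204.
P(U=A, V=C) − P(U=A)P(V=C) = 0.072 − 0.253×0.204 = 0.02039.

0.02039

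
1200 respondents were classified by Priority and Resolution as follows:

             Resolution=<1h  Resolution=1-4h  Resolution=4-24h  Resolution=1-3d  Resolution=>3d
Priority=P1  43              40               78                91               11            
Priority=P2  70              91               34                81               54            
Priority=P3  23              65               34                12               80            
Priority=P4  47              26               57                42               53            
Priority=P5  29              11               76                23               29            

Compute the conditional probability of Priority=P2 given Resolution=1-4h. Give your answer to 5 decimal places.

Total with Resolution=1-4h: 40 + 91 + 65 + 26 + 11 = 233.
P(Priority=P2 | Resolution=1-4h) = 91/233 = 0.39056.

0.39056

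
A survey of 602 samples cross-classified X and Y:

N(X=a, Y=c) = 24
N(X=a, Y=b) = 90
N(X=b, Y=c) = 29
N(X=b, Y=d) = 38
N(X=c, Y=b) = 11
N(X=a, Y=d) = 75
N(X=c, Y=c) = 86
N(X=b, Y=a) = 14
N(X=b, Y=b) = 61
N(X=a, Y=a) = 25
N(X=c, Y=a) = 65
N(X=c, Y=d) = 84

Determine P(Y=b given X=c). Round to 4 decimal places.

Total with X=c: 65 + 11 + 86 + 84 = 246.
P(Y=b | X=c) = 11/246 = 0.0447.

0.0447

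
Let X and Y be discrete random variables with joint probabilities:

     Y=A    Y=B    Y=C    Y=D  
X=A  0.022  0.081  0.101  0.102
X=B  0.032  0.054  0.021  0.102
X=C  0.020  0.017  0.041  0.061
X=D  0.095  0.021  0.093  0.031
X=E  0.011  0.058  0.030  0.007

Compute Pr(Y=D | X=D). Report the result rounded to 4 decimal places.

P(X=D) = 0.095 + 0.021 + 0.093 + 0.031 = 0.240.
P(Y=D | X=D) = 0.031/0.240 = 0.1292.

0.1292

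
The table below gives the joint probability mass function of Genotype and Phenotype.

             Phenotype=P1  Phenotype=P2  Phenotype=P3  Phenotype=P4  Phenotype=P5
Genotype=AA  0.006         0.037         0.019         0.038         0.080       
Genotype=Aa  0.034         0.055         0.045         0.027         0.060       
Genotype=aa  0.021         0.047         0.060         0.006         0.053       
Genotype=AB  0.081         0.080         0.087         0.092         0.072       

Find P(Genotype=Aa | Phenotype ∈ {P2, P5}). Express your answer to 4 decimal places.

0.2376

P(Phenotype=P2) = 0.037 + 0.055 + 0.047 + 0.080 = 0.219.
P(Phenotype=P5) = 0.080 + 0.060 + 0.053 + 0.072 = 0.265.
P(Phenotype ∈ {P2, P5}) = 0.219 + 0.265 = 0.484; P(Genotype=Aa, Phenotype ∈ {P2, P5}) = 0.055 + 0.060 = 0.115.
P(Genotype=Aa | Phenotype ∈ {P2, P5}) = 0.115/0.484 = 0.2376.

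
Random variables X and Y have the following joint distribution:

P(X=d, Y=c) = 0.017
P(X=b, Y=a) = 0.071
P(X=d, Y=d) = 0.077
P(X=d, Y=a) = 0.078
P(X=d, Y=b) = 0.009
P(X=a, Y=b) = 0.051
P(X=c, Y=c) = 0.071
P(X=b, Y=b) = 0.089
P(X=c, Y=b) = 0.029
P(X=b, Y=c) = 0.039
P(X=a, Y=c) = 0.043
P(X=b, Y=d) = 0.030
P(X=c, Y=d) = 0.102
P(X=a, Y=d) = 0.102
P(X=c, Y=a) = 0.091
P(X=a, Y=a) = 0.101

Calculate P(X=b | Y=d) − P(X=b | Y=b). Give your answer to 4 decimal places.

-0.4035

P(Y=d) = 0.102 + 0.030 + 0.102 + 0.077 = 0.311; P(X=b | Y=d) = 0.030/0.311 = 0.09646.
P(Y=b) = 0.051 + 0.089 + 0.029 + 0.009 = 0.178; P(X=b | Y=b) = 0.089/0.178 = 0.50000.
Difference = -0.4035.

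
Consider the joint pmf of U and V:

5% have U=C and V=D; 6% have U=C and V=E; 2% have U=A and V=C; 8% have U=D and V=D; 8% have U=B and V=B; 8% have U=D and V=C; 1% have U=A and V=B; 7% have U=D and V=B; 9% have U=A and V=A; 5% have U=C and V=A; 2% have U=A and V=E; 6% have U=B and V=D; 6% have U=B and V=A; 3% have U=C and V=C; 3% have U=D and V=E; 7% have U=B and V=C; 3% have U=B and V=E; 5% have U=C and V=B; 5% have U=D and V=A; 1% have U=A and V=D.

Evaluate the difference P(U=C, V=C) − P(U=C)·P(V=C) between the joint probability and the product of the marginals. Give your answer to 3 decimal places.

-0.018

P(U=C) = 0.05 + 0.05 + 0.03 + 0.05 + 0.06 = 0.24.
P(V=C) = 0.02 + 0.07 + 0.03 + 0.08 = 0.20.
P(U=C, V=C) − P(U=C)P(V=C) = 0.03 − 0.24×0.20 = -0.018.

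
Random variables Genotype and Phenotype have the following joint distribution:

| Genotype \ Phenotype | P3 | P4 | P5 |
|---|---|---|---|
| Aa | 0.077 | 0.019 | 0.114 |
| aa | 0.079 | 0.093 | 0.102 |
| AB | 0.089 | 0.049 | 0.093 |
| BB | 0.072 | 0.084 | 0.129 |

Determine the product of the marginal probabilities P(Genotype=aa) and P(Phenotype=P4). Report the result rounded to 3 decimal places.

0.067

P(Genotype=aa) = 0.079 + 0.093 + 0.102 = 0.274.
P(Phenotype=P4) = 0.019 + 0.093 + 0.049 + 0.084 = 0.245.
Product: 0.274 × 0.245 = 0.067.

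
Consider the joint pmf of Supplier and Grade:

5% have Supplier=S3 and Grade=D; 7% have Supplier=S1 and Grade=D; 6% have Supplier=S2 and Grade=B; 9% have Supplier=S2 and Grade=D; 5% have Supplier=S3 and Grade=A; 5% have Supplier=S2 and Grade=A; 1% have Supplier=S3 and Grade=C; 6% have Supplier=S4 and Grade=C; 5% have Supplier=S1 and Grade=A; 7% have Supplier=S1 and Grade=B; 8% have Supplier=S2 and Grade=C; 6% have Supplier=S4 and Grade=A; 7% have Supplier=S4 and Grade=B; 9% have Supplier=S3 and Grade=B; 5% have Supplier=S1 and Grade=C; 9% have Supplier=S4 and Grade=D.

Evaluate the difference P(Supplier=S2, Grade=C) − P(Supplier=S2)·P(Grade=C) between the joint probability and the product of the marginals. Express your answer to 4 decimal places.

P(Supplier=S2) = 0.05 + 0.06 + 0.08 + 0.09 = 0.28.
P(Grade=C) = 0.05 + 0.08 + 0.01 + 0.06 = 0.20.
P(Supplier=S2, Grade=C) − P(Supplier=S2)P(Grade=C) = 0.08 − 0.28×0.20 = 0.0240.

0.0240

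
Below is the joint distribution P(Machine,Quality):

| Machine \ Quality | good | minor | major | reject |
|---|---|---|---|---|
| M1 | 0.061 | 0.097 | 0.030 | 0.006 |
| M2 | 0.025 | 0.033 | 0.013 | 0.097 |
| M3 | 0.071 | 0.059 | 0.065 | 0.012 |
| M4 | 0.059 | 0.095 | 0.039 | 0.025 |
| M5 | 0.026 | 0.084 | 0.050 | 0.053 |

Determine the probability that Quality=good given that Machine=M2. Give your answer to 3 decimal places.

P(Machine=M2) = 0.025 + 0.033 + 0.013 + 0.097 = 0.168.
P(Quality=good | Machine=M2) = 0.025/0.168 = 0.149.

0.149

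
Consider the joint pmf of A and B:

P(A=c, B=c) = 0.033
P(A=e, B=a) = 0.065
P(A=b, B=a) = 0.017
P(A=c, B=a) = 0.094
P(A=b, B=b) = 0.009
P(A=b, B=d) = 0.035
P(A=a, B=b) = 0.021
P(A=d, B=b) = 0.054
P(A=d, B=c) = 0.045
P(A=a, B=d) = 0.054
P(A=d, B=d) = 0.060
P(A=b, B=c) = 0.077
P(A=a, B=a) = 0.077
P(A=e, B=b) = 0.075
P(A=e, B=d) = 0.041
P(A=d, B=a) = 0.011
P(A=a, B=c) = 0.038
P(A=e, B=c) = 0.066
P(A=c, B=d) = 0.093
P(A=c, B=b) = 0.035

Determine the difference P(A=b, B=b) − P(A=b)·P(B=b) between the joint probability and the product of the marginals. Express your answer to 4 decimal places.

-0.0178

P(A=b) = 0.017 + 0.009 + 0.077 + 0.035 = 0.138.
P(B=b) = 0.021 + 0.009 + 0.035 + 0.054 + 0.075 = 0.194.
P(A=b, B=b) − P(A=b)P(B=b) = 0.009 − 0.138×0.194 = -0.0178.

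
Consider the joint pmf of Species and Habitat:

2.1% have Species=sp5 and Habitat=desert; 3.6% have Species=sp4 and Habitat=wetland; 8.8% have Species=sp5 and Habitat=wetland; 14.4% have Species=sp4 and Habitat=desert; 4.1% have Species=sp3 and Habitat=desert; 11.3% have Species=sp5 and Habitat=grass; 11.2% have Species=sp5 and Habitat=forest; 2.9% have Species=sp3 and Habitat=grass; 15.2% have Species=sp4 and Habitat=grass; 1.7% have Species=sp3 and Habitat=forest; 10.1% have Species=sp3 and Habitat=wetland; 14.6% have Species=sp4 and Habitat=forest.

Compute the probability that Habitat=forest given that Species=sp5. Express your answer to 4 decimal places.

P(Species=sp5) = 0.112 + 0.113 + 0.088 + 0.021 = 0.334.
P(Habitat=forest | Species=sp5) = 0.112/0.334 = 0.3353.

0.3353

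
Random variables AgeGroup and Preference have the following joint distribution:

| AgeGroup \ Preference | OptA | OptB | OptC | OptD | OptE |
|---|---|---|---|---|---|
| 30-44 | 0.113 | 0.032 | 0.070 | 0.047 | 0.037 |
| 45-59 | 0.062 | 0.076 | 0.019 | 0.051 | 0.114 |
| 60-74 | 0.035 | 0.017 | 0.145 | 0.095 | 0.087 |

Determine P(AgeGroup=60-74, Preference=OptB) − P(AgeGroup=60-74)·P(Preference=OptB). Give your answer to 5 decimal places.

P(AgeGroup=60-74) = 0.035 + 0.017 + 0.145 + 0.095 + 0.087 = 0.379.
P(Preference=OptB) = 0.032 + 0.076 + 0.017 = 0.125.
P(AgeGroup=60-74, Preference=OptB) − P(AgeGroup=60-74)P(Preference=OptB) = 0.017 − 0.379×0.125 = -0.03038.

-0.03038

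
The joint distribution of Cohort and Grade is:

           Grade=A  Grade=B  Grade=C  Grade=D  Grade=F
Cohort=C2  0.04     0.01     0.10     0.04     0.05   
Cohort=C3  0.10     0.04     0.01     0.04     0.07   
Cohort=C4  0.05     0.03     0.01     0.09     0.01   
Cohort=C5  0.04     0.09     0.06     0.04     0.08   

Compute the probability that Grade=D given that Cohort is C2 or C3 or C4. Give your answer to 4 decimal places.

P(Cohort=C2) = 0.04 + 0.01 + 0.10 + 0.04 + 0.05 = 0.24.
P(Cohort=C3) = 0.10 + 0.04 + 0.01 + 0.04 + 0.07 = 0.26.
P(Cohort=C4) = 0.05 + 0.03 + 0.01 + 0.09 + 0.01 = 0.19.
P(Cohort ∈ {C2, C3, C4}) = 0.24 + 0.26 + 0.19 = 0.69; P(Grade=D, Cohort ∈ {C2, C3, C4}) = 0.04 + 0.04 + 0.09 = 0.17.
P(Grade=D | Cohort ∈ {C2, C3, C4}) = 0.17/0.69 = 0.2464.

0.2464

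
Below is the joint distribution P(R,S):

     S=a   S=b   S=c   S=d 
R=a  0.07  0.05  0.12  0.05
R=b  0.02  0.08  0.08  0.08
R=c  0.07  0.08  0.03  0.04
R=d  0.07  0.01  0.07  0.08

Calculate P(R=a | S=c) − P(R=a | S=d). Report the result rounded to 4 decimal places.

P(S=c) = 0.12 + 0.08 + 0.03 + 0.07 = 0.30; P(R=a | S=c) = 0.12/0.30 = 0.40000.
P(S=d) = 0.05 + 0.08 + 0.04 + 0.08 = 0.25; P(R=a | S=d) = 0.05/0.25 = 0.20000.
Difference = 0.2000.

0.2000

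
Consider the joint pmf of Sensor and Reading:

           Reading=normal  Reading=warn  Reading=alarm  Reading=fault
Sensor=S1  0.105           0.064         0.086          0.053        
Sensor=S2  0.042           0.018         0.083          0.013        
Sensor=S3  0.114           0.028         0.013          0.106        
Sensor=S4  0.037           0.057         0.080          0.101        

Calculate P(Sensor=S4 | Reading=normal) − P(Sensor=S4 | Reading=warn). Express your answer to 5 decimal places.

-0.21716

P(Reading=normal) = 0.105 + 0.042 + 0.114 + 0.037 = 0.298; P(Sensor=S4 | Reading=normal) = 0.037/0.298 = 0.124161.
P(Reading=warn) = 0.064 + 0.018 + 0.028 + 0.057 = 0.167; P(Sensor=S4 | Reading=warn) = 0.057/0.167 = 0.341317.
Difference = -0.21716.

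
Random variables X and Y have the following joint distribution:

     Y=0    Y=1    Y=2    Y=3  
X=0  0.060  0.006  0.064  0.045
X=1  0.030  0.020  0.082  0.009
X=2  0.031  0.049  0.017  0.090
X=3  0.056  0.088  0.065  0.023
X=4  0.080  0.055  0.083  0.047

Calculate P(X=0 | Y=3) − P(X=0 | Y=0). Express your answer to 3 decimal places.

P(Y=3) = 0.045 + 0.009 + 0.090 + 0.023 + 0.047 = 0.214; P(X=0 | Y=3) = 0.045/0.214 = 0.2103.
P(Y=0) = 0.060 + 0.030 + 0.031 + 0.056 + 0.080 = 0.257; P(X=0 | Y=0) = 0.060/0.257 = 0.2335.
Difference = -0.023.

-0.023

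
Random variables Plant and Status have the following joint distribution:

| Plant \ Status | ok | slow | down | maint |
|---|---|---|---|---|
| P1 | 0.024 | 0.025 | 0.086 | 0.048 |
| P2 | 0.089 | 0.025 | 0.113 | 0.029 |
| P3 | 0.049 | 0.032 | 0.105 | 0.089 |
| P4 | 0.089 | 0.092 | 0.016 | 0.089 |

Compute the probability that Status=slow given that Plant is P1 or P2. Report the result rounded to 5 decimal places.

0.11390

P(Plant=P1) = 0.024 + 0.025 + 0.086 + 0.048 = 0.183.
P(Plant=P2) = 0.089 + 0.025 + 0.113 + 0.029 = 0.256.
P(Plant ∈ {P1, P2}) = 0.183 + 0.256 = 0.439; P(Status=slow, Plant ∈ {P1, P2}) = 0.025 + 0.025 = 0.050.
P(Status=slow | Plant ∈ {P1, P2}) = 0.050/0.439 = 0.11390.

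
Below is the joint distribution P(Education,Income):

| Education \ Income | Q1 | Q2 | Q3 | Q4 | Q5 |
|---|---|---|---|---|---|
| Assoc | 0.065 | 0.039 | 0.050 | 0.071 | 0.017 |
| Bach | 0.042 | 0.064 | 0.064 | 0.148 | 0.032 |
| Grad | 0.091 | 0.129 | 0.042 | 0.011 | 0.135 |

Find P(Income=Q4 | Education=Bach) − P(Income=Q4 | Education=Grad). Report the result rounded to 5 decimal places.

0.39590

P(Education=Bach) = 0.042 + 0.064 + 0.064 + 0.148 + 0.032 = 0.350; P(Income=Q4 | Education=Bach) = 0.148/0.350 = 0.422857.
P(Education=Grad) = 0.091 + 0.129 + 0.042 + 0.011 + 0.135 = 0.408; P(Income=Q4 | Education=Grad) = 0.011/0.408 = 0.026961.
Difference = 0.39590.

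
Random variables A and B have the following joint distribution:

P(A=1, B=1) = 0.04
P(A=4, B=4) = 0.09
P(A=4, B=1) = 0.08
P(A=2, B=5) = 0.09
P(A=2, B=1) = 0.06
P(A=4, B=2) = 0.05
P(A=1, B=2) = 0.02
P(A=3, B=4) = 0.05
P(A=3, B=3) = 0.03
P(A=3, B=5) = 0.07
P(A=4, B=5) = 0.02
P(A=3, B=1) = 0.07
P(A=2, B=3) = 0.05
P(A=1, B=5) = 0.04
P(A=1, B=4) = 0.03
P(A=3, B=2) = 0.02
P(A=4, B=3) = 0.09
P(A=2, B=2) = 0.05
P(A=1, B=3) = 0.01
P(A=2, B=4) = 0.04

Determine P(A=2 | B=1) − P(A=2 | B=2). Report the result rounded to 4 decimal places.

P(B=1) = 0.04 + 0.06 + 0.07 + 0.08 = 0.25; P(A=2 | B=1) = 0.06/0.25 = 0.24000.
P(B=2) = 0.02 + 0.05 + 0.02 + 0.05 = 0.14; P(A=2 | B=2) = 0.05/0.14 = 0.35714.
Difference = -0.1171.

-0.1171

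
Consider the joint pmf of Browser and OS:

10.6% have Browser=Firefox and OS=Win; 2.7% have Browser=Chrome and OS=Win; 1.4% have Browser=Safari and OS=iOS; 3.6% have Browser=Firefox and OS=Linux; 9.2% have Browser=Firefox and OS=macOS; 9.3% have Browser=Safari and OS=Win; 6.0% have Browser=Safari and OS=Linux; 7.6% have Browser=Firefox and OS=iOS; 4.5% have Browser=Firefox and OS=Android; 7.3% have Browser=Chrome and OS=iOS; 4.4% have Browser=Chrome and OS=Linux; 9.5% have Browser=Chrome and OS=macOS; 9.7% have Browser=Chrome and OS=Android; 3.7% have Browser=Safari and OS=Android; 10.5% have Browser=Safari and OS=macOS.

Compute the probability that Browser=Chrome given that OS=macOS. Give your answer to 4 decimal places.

P(OS=macOS) = 0.095 + 0.092 + 0.105 = 0.292.
P(Browser=Chrome | OS=macOS) = 0.095/0.292 = 0.3253.

0.3253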